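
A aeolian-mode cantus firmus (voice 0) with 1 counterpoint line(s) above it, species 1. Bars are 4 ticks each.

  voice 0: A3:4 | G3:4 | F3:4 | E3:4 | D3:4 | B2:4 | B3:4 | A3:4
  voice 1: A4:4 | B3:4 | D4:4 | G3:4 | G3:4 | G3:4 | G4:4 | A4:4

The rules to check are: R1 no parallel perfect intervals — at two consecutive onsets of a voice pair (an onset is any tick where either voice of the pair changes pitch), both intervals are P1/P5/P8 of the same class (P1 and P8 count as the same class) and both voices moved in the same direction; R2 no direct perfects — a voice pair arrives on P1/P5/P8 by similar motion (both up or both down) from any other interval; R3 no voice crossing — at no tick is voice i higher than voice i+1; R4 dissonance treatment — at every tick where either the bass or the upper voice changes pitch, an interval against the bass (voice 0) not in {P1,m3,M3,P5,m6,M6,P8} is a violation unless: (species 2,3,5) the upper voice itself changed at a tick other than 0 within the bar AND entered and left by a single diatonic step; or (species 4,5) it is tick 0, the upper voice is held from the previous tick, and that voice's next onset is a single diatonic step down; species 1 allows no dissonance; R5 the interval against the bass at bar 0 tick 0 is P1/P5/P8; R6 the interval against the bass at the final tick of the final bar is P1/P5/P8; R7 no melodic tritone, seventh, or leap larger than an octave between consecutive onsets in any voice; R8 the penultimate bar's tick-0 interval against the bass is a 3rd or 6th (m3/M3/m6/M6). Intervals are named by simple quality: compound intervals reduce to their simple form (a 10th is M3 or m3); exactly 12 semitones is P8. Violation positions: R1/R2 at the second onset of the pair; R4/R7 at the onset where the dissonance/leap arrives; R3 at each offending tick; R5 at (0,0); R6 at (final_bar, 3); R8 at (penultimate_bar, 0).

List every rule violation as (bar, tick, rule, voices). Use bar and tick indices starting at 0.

bar 0: v0=A3 v1=A4 downbeat P8
bar 1: v0=G3 v1=B3 downbeat M3
bar 2: v0=F3 v1=D4 downbeat M6
bar 3: v0=E3 v1=G3 downbeat m3
bar 4: v0=D3 v1=G3 downbeat P4
bar 5: v0=B2 v1=G3 downbeat m6
bar 6: v0=B3 v1=G4 downbeat m6
bar 7: v0=A3 v1=A4 downbeat P8
  -> R7 @ bar 1 tick 0 v(1,): A4->B3 leap 10st
  -> R4 @ bar 4 tick 0 v(0, 1): D3/G3 P4 untreated

(1, 0, R7, (1,))
(4, 0, R4, (0, 1))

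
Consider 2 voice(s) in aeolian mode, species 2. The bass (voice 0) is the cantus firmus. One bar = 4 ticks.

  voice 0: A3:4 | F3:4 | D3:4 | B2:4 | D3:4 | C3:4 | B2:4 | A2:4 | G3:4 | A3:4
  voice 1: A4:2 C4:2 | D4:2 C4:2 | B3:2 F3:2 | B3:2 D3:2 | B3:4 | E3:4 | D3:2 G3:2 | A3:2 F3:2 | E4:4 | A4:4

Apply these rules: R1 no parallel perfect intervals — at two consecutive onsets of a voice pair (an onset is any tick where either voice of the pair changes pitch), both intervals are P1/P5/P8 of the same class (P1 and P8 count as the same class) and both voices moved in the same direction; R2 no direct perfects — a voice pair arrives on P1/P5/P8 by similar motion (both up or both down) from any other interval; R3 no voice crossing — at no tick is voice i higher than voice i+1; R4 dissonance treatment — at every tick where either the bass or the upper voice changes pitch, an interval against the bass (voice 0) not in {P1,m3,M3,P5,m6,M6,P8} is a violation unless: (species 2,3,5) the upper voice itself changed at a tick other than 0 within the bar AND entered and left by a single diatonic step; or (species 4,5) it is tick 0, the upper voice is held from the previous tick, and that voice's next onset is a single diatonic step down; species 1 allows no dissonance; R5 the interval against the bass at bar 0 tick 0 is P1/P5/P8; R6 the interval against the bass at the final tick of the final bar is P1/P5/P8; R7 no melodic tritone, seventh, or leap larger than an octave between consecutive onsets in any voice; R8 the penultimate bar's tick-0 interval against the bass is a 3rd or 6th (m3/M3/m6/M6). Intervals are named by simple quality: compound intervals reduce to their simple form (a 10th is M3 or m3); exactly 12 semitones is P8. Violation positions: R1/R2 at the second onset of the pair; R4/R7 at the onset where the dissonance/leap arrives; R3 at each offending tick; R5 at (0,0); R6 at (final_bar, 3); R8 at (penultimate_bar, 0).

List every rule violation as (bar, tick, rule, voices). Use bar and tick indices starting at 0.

(2, 2, R7, (1,))
(3, 0, R7, (1,))
(8, 0, R7, (0,))
(8, 0, R7, (1,))
(9, 0, R2, (0, 1))

bar 0: v0=A3 v1=A4 downbeat P8
bar 1: v0=F3 v1=D4 downbeat M6
bar 2: v0=D3 v1=B3 downbeat M6
bar 3: v0=B2 v1=B3 downbeat P8
bar 4: v0=D3 v1=B3 downbeat M6
bar 5: v0=C3 v1=E3 downbeat M3
bar 6: v0=B2 v1=D3 downbeat m3
bar 7: v0=A2 v1=A3 downbeat P8
bar 8: v0=G3 v1=E4 downbeat M6
bar 9: v0=A3 v1=A4 downbeat P8
  -> R7 @ bar 2 tick 2 v(1,): B3->F3 leap 6st
  -> R7 @ bar 3 tick 0 v(1,): F3->B3 leap 6st
  -> R7 @ bar 8 tick 0 v(0,): A2->G3 leap 10st
  -> R7 @ bar 8 tick 0 v(1,): F3->E4 leap 11st
  -> R2 @ bar 9 tick 0 v(0, 1): G3/E4 M6 -> A3/A4 P8 similar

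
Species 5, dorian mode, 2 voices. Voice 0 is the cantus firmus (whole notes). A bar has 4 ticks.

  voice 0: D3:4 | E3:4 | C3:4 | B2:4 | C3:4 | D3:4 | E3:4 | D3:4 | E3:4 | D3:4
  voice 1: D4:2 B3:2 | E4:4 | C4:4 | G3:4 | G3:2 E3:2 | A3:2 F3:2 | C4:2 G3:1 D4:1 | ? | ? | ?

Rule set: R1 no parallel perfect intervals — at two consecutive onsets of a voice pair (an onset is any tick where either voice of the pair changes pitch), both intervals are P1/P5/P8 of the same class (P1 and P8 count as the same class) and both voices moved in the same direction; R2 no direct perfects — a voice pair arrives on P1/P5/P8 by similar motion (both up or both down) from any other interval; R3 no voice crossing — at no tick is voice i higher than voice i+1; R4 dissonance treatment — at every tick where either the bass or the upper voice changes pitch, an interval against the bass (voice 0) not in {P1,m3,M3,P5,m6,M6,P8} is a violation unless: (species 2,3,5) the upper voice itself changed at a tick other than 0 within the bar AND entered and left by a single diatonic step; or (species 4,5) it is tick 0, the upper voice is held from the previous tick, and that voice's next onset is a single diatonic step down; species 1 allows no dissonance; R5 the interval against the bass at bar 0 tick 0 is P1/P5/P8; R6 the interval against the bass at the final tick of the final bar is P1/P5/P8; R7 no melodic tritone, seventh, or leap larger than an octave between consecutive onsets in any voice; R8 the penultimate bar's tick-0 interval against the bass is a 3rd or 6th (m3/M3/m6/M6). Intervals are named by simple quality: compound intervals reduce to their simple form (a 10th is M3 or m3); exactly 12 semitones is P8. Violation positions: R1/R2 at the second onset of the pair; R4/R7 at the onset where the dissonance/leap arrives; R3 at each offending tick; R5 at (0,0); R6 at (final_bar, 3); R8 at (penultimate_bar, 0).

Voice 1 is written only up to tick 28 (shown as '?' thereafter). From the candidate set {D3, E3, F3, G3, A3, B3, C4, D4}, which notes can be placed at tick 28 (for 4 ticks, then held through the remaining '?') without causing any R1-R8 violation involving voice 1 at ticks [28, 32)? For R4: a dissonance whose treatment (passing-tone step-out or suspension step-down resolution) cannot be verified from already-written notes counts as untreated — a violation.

D3: violates R2
E3: violates R4,R7
F3: legal
G3: violates R4
A3: violates R2
B3: legal
C4: violates R4
D4: legal

{B3, D4, F3}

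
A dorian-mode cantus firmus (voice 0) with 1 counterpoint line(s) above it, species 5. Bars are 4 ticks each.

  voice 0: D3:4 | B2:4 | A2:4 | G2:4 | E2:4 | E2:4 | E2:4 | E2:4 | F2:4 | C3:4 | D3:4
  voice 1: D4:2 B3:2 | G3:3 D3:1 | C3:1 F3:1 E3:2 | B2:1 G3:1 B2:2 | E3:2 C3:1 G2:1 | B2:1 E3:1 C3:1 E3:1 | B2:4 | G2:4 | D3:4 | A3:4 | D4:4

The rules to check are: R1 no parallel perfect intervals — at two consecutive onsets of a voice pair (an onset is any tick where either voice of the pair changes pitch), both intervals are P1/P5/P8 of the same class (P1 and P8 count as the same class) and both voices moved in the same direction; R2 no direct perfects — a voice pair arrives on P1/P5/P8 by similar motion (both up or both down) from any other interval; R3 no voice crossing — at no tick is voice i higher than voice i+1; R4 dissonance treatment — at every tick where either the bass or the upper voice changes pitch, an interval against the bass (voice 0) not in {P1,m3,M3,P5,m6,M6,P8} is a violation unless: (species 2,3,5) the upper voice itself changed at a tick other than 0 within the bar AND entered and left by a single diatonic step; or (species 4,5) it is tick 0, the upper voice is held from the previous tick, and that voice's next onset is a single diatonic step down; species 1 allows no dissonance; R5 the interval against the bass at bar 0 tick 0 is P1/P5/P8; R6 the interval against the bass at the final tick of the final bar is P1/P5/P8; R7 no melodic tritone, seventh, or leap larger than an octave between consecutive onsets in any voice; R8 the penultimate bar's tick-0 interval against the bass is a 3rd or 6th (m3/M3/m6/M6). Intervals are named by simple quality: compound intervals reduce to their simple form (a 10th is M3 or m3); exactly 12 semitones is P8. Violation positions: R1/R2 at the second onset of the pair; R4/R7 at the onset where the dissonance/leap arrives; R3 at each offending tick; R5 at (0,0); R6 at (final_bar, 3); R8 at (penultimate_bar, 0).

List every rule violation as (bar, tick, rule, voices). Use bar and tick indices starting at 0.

bar 0: v0=D3 v1=D4 downbeat P8
bar 1: v0=B2 v1=G3 downbeat m6
bar 2: v0=A2 v1=C3 downbeat m3
bar 3: v0=G2 v1=B2 downbeat M3
bar 4: v0=E2 v1=E3 downbeat P8
bar 5: v0=E2 v1=B2 downbeat P5
bar 6: v0=E2 v1=B2 downbeat P5
bar 7: v0=E2 v1=G2 downbeat m3
bar 8: v0=F2 v1=D3 downbeat M6
bar 9: v0=C3 v1=A3 downbeat M6
bar 10: v0=D3 v1=D4 downbeat P8
  -> R2 @ bar 10 tick 0 v(0, 1): C3/A3 M6 -> D3/D4 P8 similar

(10, 0, R2, (0, 1))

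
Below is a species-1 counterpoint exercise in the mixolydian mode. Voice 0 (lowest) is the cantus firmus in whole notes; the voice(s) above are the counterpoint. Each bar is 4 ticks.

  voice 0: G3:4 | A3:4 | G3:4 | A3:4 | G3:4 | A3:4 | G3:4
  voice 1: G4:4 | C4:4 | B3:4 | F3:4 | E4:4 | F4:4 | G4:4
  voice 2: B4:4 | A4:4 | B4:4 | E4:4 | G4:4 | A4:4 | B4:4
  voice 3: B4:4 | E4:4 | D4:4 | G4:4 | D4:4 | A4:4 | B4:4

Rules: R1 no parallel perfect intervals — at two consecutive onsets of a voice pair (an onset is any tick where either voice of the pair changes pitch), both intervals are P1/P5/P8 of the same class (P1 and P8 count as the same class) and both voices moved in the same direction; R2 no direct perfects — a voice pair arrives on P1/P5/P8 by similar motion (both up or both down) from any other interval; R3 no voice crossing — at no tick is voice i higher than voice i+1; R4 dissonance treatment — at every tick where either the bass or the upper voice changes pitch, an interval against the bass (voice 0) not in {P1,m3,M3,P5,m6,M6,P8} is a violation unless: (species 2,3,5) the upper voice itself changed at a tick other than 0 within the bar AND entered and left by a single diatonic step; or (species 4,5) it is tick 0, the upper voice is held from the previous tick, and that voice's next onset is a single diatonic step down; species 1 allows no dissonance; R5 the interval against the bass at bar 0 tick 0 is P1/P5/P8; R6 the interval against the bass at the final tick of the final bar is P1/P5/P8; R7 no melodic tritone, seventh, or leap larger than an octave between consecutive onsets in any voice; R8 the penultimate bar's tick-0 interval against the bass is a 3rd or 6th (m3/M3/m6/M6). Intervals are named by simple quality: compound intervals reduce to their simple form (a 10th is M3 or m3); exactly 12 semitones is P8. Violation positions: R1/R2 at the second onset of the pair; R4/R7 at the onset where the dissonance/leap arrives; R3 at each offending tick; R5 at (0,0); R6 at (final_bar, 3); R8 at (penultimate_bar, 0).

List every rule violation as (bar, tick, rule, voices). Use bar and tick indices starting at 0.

(0, 0, R5, (0, 2))
(0, 0, R5, (0, 3))
(1, 0, R3, (2, 3))
(1, 1, R3, (2, 3))
(1, 2, R3, (2, 3))
(1, 3, R3, (2, 3))
(2, 0, R1, (0, 3))
(2, 0, R3, (2, 3))
(2, 1, R3, (2, 3))
(2, 2, R3, (2, 3))
(2, 3, R3, (2, 3))
(3, 0, R3, (0, 1))
(3, 0, R4, (0, 3))
(3, 0, R7, (1,))
(3, 1, R3, (0, 1))
(3, 2, R3, (0, 1))
(3, 3, R3, (0, 1))
(4, 0, R2, (0, 3))
(4, 0, R3, (2, 3))
(4, 0, R7, (1,))
(4, 1, R3, (2, 3))
(4, 2, R3, (2, 3))
(4, 3, R3, (2, 3))
(5, 0, R1, (0, 2))
(5, 0, R2, (0, 3))
(5, 0, R2, (2, 3))
(5, 0, R8, (0, 2))
(5, 0, R8, (0, 3))
(6, 0, R1, (2, 3))
(6, 3, R6, (0, 2))
(6, 3, R6, (0, 3))

bar 0: v0=G3 v1=G4 v2=B4 v3=B4 downbeat M3
bar 1: v0=A3 v1=C4 v2=A4 v3=E4 downbeat P5
bar 2: v0=G3 v1=B3 v2=B4 v3=D4 downbeat P5
bar 3: v0=A3 v1=F3 v2=E4 v3=G4 downbeat m7
bar 4: v0=G3 v1=E4 v2=G4 v3=D4 downbeat P5
bar 5: v0=A3 v1=F4 v2=A4 v3=A4 downbeat P8
bar 6: v0=G3 v1=G4 v2=B4 v3=B4 downbeat M3
  -> R5 @ bar 0 tick 0 v(0, 2): opens on M3
  -> R5 @ bar 0 tick 0 v(0, 3): opens on M3
  -> R3 @ bar 1 tick 0 v(2, 3): A4 above E4
  -> R3 @ bar 1 tick 1 v(2, 3): A4 above E4
  -> R3 @ bar 1 tick 2 v(2, 3): A4 above E4
  -> R3 @ bar 1 tick 3 v(2, 3): A4 above E4
  -> R1 @ bar 2 tick 0 v(0, 3): A3/E4 P5 -> G3/D4 P5 similar
  -> R3 @ bar 2 tick 0 v(2, 3): B4 above D4
  -> R3 @ bar 2 tick 1 v(2, 3): B4 above D4
  -> R3 @ bar 2 tick 2 v(2, 3): B4 above D4
  -> R3 @ bar 2 tick 3 v(2, 3): B4 above D4
  -> R3 @ bar 3 tick 0 v(0, 1): A3 above F3
  -> R4 @ bar 3 tick 0 v(0, 3): A3/G4 m7 untreated
  -> R7 @ bar 3 tick 0 v(1,): B3->F3 leap 6st
  -> R3 @ bar 3 tick 1 v(0, 1): A3 above F3
  -> R3 @ bar 3 tick 2 v(0, 1): A3 above F3
  -> R3 @ bar 3 tick 3 v(0, 1): A3 above F3
  -> R2 @ bar 4 tick 0 v(0, 3): A3/G4 m7 -> G3/D4 P5 similar
  -> R3 @ bar 4 tick 0 v(2, 3): G4 above D4
  -> R7 @ bar 4 tick 0 v(1,): F3->E4 leap 11st
  -> R3 @ bar 4 tick 1 v(2, 3): G4 above D4
  -> R3 @ bar 4 tick 2 v(2, 3): G4 above D4
  -> R3 @ bar 4 tick 3 v(2, 3): G4 above D4
  -> R1 @ bar 5 tick 0 v(0, 2): G3/G4 P8 -> A3/A4 P8 similar
  -> R2 @ bar 5 tick 0 v(0, 3): G3/D4 P5 -> A3/A4 P8 similar
  -> R2 @ bar 5 tick 0 v(2, 3): G4/D4 P4 -> A4/A4 P1 similar
  -> R8 @ bar 5 tick 0 v(0, 2): penult P8 not 3rd/6th
  -> R8 @ bar 5 tick 0 v(0, 3): penult P8 not 3rd/6th
  -> R1 @ bar 6 tick 0 v(2, 3): A4/A4 P1 -> B4/B4 P1 similar
  -> R6 @ bar 6 tick 3 v(0, 2): closes on M3
  -> R6 @ bar 6 tick 3 v(0, 3): closes on M3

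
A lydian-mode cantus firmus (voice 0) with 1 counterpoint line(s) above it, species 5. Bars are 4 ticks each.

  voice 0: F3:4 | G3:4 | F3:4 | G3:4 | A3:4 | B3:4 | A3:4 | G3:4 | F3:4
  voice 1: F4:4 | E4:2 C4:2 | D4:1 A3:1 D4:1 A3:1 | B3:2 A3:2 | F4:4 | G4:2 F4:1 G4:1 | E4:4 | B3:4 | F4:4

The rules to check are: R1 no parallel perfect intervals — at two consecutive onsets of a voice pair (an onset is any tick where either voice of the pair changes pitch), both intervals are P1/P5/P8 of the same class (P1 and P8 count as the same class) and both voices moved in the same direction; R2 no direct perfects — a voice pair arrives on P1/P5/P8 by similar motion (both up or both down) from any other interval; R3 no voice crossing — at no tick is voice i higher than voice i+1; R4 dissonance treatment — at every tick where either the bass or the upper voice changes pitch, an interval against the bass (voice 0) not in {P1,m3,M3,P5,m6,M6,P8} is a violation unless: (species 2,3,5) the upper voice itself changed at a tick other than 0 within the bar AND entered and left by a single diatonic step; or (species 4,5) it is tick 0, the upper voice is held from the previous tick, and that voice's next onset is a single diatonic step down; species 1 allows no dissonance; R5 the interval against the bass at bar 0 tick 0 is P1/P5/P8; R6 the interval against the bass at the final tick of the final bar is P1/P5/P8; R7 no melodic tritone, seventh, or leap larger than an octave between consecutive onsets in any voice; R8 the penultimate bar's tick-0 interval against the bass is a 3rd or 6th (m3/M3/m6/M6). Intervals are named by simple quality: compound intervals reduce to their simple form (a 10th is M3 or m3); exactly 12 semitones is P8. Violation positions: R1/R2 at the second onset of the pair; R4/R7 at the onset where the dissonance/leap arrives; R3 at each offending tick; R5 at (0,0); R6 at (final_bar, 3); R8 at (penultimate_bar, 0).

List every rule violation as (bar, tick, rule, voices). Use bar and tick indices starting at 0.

(1, 2, R4, (0, 1))
(3, 2, R4, (0, 1))
(6, 0, R2, (0, 1))
(8, 0, R7, (1,))

bar 0: v0=F3 v1=F4 downbeat P8
bar 1: v0=G3 v1=E4 downbeat M6
bar 2: v0=F3 v1=D4 downbeat M6
bar 3: v0=G3 v1=B3 downbeat M3
bar 4: v0=A3 v1=F4 downbeat m6
bar 5: v0=B3 v1=G4 downbeat m6
bar 6: v0=A3 v1=E4 downbeat P5
bar 7: v0=G3 v1=B3 downbeat M3
bar 8: v0=F3 v1=F4 downbeat P8
  -> R4 @ bar 1 tick 2 v(0, 1): G3/C4 P4 untreated
  -> R4 @ bar 3 tick 2 v(0, 1): G3/A3 M2 untreated
  -> R2 @ bar 6 tick 0 v(0, 1): B3/G4 m6 -> A3/E4 P5 similar
  -> R7 @ bar 8 tick 0 v(1,): B3->F4 leap 6st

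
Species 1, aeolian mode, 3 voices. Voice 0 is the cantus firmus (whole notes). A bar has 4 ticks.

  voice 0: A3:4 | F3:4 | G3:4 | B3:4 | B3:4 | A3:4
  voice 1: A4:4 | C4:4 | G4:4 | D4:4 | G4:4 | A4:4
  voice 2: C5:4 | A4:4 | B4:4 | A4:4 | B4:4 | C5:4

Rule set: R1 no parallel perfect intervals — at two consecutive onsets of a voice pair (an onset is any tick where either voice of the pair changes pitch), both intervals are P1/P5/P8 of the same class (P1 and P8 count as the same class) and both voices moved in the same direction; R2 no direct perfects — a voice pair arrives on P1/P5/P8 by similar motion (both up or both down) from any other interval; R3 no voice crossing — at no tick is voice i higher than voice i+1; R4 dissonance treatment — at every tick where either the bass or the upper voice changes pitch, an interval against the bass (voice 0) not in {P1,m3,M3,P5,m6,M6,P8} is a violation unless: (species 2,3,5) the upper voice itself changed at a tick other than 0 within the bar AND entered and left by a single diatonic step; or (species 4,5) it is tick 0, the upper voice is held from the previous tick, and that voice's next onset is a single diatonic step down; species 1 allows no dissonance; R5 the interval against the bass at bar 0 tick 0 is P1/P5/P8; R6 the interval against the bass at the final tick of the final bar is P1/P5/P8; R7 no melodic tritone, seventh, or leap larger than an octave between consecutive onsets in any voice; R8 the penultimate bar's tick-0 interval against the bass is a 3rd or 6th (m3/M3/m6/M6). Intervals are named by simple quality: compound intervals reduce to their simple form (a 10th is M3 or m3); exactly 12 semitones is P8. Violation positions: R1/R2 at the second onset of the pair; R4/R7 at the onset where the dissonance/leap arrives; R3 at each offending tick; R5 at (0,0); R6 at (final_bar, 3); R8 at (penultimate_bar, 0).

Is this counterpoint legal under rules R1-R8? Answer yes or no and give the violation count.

bar 0: v0=A3 v1=A4 v2=C5 (m3)
bar 1: v0=F3 v1=C4 v2=A4 (M3)
bar 2: v0=G3 v1=G4 v2=B4 (M3)
bar 3: v0=B3 v1=D4 v2=A4 (m7)
bar 4: v0=B3 v1=G4 v2=B4 (P8)
bar 5: v0=A3 v1=A4 v2=C5 (m3)
  R5 @ bar0.0: opens on m3
  R2 @ bar1.0: A3/A4 P8 -> F3/C4 P5 similar
  R2 @ bar2.0: F3/C4 P5 -> G3/G4 P8 similar
  R2 @ bar3.0: G4/B4 M3 -> D4/A4 P5 similar
  R4 @ bar3.0: B3/A4 m7 untreated
  R8 @ bar4.0: penult P8 not 3rd/6th
  R6 @ bar5.3: closes on m3

No (7 violations)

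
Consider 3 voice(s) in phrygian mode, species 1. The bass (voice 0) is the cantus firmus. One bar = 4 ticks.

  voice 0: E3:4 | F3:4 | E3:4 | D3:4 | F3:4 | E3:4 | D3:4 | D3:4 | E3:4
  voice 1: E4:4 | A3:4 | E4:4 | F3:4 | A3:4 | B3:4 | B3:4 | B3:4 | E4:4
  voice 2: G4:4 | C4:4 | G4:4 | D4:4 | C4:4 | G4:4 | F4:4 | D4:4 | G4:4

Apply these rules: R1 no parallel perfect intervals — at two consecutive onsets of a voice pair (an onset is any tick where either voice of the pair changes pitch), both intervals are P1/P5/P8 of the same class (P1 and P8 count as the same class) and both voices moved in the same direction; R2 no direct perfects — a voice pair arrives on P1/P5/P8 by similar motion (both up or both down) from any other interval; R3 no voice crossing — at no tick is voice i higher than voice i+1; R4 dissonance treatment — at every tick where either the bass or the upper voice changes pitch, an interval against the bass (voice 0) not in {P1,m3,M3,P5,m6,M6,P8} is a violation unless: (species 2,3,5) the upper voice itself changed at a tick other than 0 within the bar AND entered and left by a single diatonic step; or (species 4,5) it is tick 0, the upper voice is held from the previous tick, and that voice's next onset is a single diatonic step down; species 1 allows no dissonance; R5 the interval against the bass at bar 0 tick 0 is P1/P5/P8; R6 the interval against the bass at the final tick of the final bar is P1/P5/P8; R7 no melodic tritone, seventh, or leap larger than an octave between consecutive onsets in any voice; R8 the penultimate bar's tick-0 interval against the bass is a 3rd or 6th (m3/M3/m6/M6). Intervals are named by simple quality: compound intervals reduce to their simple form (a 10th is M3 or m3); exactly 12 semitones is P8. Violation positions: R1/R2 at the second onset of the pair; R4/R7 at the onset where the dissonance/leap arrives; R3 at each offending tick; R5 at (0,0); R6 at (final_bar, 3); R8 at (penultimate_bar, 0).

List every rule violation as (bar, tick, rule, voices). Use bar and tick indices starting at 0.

bar 0: v0=E3 v1=E4 v2=G4 downbeat m3
bar 1: v0=F3 v1=A3 v2=C4 downbeat P5
bar 2: v0=E3 v1=E4 v2=G4 downbeat m3
bar 3: v0=D3 v1=F3 v2=D4 downbeat P8
bar 4: v0=F3 v1=A3 v2=C4 downbeat P5
bar 5: v0=E3 v1=B3 v2=G4 downbeat m3
bar 6: v0=D3 v1=B3 v2=F4 downbeat m3
bar 7: v0=D3 v1=B3 v2=D4 downbeat P8
bar 8: v0=E3 v1=E4 v2=G4 downbeat m3
  -> R5 @ bar 0 tick 0 v(0, 2): opens on m3
  -> R2 @ bar 3 tick 0 v(0, 2): E3/G4 m3 -> D3/D4 P8 similar
  -> R7 @ bar 3 tick 0 v(1,): E4->F3 leap 11st
  -> R8 @ bar 7 tick 0 v(0, 2): penult P8 not 3rd/6th
  -> R2 @ bar 8 tick 0 v(0, 1): D3/B3 M6 -> E3/E4 P8 similar
  -> R6 @ bar 8 tick 3 v(0, 2): closes on m3

(0, 0, R5, (0, 2))
(3, 0, R2, (0, 2))
(3, 0, R7, (1,))
(7, 0, R8, (0, 2))
(8, 0, R2, (0, 1))
(8, 3, R6, (0, 2))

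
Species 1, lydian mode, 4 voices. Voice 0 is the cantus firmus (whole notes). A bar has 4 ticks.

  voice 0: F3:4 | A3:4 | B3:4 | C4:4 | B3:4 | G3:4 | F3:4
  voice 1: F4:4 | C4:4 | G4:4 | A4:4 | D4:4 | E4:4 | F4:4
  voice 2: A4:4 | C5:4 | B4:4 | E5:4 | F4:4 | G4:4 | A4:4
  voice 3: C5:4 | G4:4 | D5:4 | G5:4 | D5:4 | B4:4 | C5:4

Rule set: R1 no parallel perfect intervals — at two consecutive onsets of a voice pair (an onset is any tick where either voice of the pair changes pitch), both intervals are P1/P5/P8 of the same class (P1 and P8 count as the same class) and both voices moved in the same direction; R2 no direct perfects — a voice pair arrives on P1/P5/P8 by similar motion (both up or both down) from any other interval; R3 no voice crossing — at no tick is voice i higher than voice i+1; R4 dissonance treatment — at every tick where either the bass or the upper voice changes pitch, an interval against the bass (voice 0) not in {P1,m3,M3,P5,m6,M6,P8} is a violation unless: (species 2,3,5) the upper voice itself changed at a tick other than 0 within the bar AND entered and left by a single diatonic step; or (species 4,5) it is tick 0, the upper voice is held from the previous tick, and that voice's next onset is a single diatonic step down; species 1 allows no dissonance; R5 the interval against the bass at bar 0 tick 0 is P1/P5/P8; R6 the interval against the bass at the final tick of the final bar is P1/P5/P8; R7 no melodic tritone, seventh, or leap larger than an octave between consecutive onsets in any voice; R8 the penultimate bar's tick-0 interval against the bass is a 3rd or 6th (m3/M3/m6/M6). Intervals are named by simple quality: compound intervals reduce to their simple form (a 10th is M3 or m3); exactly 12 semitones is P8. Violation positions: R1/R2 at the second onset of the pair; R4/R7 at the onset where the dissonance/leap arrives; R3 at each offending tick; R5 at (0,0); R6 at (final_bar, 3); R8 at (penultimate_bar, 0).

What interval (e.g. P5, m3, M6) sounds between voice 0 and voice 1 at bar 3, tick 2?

voice 0=C4 voice 1=A4 -> M6

M6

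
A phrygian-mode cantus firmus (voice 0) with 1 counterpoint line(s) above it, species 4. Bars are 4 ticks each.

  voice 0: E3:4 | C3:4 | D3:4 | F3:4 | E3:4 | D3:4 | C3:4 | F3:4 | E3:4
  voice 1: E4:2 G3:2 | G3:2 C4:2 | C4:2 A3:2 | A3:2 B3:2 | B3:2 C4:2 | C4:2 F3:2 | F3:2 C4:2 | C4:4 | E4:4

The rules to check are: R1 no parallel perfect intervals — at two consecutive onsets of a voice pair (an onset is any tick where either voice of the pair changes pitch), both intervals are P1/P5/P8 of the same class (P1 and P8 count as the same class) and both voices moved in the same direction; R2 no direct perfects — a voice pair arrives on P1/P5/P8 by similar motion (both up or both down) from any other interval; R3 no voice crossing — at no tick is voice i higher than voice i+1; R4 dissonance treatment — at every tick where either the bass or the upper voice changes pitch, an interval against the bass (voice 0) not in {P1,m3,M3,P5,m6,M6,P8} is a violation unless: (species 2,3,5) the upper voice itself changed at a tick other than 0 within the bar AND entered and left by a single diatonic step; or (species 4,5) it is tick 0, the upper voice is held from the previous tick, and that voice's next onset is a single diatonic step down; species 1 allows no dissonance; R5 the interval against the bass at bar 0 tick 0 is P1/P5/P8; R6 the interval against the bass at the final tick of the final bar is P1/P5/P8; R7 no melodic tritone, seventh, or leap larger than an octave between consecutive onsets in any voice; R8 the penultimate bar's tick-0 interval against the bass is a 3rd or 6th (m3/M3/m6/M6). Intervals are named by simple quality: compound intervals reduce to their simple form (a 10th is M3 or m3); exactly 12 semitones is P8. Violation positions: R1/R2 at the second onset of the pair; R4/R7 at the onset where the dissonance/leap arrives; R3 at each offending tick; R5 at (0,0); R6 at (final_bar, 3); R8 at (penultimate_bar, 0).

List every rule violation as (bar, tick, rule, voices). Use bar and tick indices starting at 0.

(2, 0, R4, (0, 1))
(3, 2, R4, (0, 1))
(5, 0, R4, (0, 1))
(6, 0, R4, (0, 1))
(7, 0, R8, (0, 1))

bar 0: v0=E3 v1=E4 downbeat P8
bar 1: v0=C3 v1=G3 downbeat P5
bar 2: v0=D3 v1=C4 downbeat m7
bar 3: v0=F3 v1=A3 downbeat M3
bar 4: v0=E3 v1=B3 downbeat P5
bar 5: v0=D3 v1=C4 downbeat m7
bar 6: v0=C3 v1=F3 downbeat P4
bar 7: v0=F3 v1=C4 downbeat P5
bar 8: v0=E3 v1=E4 downbeat P8
  -> R4 @ bar 2 tick 0 v(0, 1): D3/C4 m7 untreated
  -> R4 @ bar 3 tick 2 v(0, 1): F3/B3 TT untreated
  -> R4 @ bar 5 tick 0 v(0, 1): D3/C4 m7 untreated
  -> R4 @ bar 6 tick 0 v(0, 1): C3/F3 P4 untreated
  -> R8 @ bar 7 tick 0 v(0, 1): penult P5 not 3rd/6th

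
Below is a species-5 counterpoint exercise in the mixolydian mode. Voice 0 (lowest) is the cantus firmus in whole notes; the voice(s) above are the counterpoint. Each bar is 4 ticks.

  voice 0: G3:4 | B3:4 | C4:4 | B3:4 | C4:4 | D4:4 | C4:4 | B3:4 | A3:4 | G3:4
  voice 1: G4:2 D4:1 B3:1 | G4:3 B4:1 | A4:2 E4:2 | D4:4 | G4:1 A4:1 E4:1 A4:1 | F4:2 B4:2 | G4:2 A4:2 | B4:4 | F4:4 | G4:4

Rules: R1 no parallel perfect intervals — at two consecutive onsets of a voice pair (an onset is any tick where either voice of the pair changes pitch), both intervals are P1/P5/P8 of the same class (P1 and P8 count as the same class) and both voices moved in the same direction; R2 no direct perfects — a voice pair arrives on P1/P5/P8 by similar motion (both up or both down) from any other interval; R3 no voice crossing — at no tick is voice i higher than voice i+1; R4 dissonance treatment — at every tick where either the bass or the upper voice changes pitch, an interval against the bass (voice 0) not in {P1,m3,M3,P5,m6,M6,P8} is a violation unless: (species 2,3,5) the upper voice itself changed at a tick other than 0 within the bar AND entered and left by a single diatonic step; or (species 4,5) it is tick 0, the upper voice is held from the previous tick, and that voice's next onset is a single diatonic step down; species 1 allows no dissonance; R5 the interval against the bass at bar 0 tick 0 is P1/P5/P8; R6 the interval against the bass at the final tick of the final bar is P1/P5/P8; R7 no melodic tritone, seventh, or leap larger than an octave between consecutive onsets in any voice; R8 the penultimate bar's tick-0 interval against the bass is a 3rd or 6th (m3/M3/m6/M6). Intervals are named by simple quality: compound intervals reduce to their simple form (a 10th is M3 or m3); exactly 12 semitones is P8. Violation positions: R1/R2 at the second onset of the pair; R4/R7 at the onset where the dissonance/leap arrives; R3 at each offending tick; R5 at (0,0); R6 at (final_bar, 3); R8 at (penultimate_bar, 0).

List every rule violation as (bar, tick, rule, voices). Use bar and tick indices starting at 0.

bar 0: v0=G3 v1=G4 downbeat P8
bar 1: v0=B3 v1=G4 downbeat m6
bar 2: v0=C4 v1=A4 downbeat M6
bar 3: v0=B3 v1=D4 downbeat m3
bar 4: v0=C4 v1=G4 downbeat P5
bar 5: v0=D4 v1=F4 downbeat m3
bar 6: v0=C4 v1=G4 downbeat P5
bar 7: v0=B3 v1=B4 downbeat P8
bar 8: v0=A3 v1=F4 downbeat m6
bar 9: v0=G3 v1=G4 downbeat P8
  -> R2 @ bar 4 tick 0 v(0, 1): B3/D4 m3 -> C4/G4 P5 similar
  -> R7 @ bar 5 tick 2 v(1,): F4->B4 leap 6st
  -> R2 @ bar 6 tick 0 v(0, 1): D4/B4 M6 -> C4/G4 P5 similar
  -> R7 @ bar 8 tick 0 v(1,): B4->F4 leap 6st

(4, 0, R2, (0, 1))
(5, 2, R7, (1,))
(6, 0, R2, (0, 1))
(8, 0, R7, (1,))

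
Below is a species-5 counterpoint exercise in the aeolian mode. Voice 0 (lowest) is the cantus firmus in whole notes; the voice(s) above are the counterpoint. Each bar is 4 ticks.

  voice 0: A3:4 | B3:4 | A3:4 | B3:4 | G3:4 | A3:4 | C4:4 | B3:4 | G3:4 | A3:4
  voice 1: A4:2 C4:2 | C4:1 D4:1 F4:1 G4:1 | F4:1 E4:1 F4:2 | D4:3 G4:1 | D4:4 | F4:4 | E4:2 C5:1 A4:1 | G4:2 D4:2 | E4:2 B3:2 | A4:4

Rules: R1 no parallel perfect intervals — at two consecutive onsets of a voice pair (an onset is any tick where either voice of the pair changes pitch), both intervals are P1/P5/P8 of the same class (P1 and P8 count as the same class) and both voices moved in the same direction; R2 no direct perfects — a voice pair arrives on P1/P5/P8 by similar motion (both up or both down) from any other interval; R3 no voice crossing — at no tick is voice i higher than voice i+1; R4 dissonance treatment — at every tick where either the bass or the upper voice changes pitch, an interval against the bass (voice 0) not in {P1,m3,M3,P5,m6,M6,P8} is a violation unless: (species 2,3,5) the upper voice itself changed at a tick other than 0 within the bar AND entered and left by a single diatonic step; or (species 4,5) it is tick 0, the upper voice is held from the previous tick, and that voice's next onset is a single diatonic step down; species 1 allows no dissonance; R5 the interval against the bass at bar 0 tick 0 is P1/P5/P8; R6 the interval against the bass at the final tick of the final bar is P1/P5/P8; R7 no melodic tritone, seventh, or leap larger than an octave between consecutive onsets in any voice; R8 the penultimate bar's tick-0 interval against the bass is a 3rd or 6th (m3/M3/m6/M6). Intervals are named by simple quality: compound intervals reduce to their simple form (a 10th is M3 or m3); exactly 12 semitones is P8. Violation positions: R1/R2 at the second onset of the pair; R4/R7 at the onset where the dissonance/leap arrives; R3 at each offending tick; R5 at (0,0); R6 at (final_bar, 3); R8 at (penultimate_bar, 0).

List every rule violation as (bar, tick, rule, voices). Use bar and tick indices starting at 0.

bar 0: v0=A3 v1=A4 downbeat P8
bar 1: v0=B3 v1=C4 downbeat m2
bar 2: v0=A3 v1=F4 downbeat m6
bar 3: v0=B3 v1=D4 downbeat m3
bar 4: v0=G3 v1=D4 downbeat P5
bar 5: v0=A3 v1=F4 downbeat m6
bar 6: v0=C4 v1=E4 downbeat M3
bar 7: v0=B3 v1=G4 downbeat m6
bar 8: v0=G3 v1=E4 downbeat M6
bar 9: v0=A3 v1=A4 downbeat P8
  -> R4 @ bar 1 tick 0 v(0, 1): B3/C4 m2 untreated
  -> R4 @ bar 1 tick 2 v(0, 1): B3/F4 TT untreated
  -> R2 @ bar 4 tick 0 v(0, 1): B3/G4 m6 -> G3/D4 P5 similar
  -> R2 @ bar 9 tick 0 v(0, 1): G3/B3 M3 -> A3/A4 P8 similar
  -> R7 @ bar 9 tick 0 v(1,): B3->A4 leap 10st

(1, 0, R4, (0, 1))
(1, 2, R4, (0, 1))
(4, 0, R2, (0, 1))
(9, 0, R2, (0, 1))
(9, 0, R7, (1,))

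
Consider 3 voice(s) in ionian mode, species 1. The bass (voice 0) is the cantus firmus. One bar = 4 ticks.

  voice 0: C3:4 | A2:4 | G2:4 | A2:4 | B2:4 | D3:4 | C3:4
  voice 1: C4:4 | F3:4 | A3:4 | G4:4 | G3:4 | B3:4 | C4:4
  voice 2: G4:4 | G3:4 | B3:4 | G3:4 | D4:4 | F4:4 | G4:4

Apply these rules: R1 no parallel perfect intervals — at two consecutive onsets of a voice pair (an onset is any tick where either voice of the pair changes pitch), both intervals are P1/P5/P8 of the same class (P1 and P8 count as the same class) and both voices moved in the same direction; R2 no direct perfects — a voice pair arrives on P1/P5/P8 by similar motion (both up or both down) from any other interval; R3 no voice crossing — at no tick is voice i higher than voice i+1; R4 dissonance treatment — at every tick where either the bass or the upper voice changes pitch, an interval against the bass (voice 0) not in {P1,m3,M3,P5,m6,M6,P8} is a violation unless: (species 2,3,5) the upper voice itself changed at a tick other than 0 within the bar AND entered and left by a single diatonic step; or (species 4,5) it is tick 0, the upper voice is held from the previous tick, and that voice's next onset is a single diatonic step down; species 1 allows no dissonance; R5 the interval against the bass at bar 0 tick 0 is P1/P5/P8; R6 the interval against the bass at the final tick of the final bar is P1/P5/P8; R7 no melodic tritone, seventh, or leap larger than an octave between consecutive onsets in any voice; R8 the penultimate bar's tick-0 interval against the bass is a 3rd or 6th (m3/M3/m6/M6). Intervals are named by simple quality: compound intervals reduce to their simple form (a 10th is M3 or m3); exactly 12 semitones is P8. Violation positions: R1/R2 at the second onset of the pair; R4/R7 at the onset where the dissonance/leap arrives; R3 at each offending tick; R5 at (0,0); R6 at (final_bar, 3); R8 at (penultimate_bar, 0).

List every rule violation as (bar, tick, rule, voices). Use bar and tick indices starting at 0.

bar 0: v0=C3 v1=C4 v2=G4 downbeat P5
bar 1: v0=A2 v1=F3 v2=G3 downbeat m7
bar 2: v0=G2 v1=A3 v2=B3 downbeat M3
bar 3: v0=A2 v1=G4 v2=G3 downbeat m7
bar 4: v0=B2 v1=G3 v2=D4 downbeat m3
bar 5: v0=D3 v1=B3 v2=F4 downbeat m3
bar 6: v0=C3 v1=C4 v2=G4 downbeat P5
  -> R4 @ bar 1 tick 0 v(0, 2): A2/G3 m7 untreated
  -> R4 @ bar 2 tick 0 v(0, 1): G2/A3 M2 untreated
  -> R3 @ bar 3 tick 0 v(1, 2): G4 above G3
  -> R4 @ bar 3 tick 0 v(0, 1): A2/G4 m7 untreated
  -> R4 @ bar 3 tick 0 v(0, 2): A2/G3 m7 untreated
  -> R7 @ bar 3 tick 0 v(1,): A3->G4 leap 10st
  -> R3 @ bar 3 tick 1 v(1, 2): G4 above G3
  -> R3 @ bar 3 tick 2 v(1, 2): G4 above G3
  -> R3 @ bar 3 tick 3 v(1, 2): G4 above G3
  -> R2 @ bar 6 tick 0 v(1, 2): B3/F4 TT -> C4/G4 P5 similar

(1, 0, R4, (0, 2))
(2, 0, R4, (0, 1))
(3, 0, R3, (1, 2))
(3, 0, R4, (0, 1))
(3, 0, R4, (0, 2))
(3, 0, R7, (1,))
(3, 1, R3, (1, 2))
(3, 2, R3, (1, 2))
(3, 3, R3, (1, 2))
(6, 0, R2, (1, 2))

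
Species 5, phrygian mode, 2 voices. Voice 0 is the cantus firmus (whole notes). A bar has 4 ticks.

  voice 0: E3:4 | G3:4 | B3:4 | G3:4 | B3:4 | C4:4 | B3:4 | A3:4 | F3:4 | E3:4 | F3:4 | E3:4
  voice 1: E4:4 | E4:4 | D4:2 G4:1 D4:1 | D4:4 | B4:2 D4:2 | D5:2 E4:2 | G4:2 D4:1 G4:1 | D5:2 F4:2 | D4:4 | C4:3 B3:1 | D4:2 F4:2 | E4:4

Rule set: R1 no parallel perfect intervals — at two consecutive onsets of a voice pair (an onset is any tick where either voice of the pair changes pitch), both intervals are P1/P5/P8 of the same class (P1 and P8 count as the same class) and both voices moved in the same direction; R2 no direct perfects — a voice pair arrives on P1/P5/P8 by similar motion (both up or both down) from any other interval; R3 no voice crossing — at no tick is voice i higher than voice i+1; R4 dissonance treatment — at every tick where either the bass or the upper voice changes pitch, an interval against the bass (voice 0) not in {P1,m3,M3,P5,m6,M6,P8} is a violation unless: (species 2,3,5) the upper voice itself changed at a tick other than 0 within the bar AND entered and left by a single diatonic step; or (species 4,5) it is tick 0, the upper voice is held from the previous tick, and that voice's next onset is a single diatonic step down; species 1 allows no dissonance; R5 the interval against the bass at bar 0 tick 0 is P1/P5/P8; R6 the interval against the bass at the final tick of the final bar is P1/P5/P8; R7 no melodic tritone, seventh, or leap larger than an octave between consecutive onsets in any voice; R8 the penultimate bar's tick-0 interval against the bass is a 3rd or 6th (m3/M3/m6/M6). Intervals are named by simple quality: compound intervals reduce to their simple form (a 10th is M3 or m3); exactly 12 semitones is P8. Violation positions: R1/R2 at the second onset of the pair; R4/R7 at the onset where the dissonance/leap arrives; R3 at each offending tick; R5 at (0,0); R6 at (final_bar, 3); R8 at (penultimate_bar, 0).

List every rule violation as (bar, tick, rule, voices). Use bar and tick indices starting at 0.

(4, 0, R2, (0, 1))
(5, 0, R4, (0, 1))
(5, 2, R7, (1,))
(7, 0, R4, (0, 1))
(11, 0, R1, (0, 1))

bar 0: v0=E3 v1=E4 downbeat P8
bar 1: v0=G3 v1=E4 downbeat M6
bar 2: v0=B3 v1=D4 downbeat m3
bar 3: v0=G3 v1=D4 downbeat P5
bar 4: v0=B3 v1=B4 downbeat P8
bar 5: v0=C4 v1=D5 downbeat M2
bar 6: v0=B3 v1=G4 downbeat m6
bar 7: v0=A3 v1=D5 downbeat P4
bar 8: v0=F3 v1=D4 downbeat M6
bar 9: v0=E3 v1=C4 downbeat m6
bar 10: v0=F3 v1=D4 downbeat M6
bar 11: v0=E3 v1=E4 downbeat P8
  -> R2 @ bar 4 tick 0 v(0, 1): G3/D4 P5 -> B3/B4 P8 similar
  -> R4 @ bar 5 tick 0 v(0, 1): C4/D5 M2 untreated
  -> R7 @ bar 5 tick 2 v(1,): D5->E4 leap 10st
  -> R4 @ bar 7 tick 0 v(0, 1): A3/D5 P4 untreated
  -> R1 @ bar 11 tick 0 v(0, 1): F3/F4 P8 -> E3/E4 P8 similar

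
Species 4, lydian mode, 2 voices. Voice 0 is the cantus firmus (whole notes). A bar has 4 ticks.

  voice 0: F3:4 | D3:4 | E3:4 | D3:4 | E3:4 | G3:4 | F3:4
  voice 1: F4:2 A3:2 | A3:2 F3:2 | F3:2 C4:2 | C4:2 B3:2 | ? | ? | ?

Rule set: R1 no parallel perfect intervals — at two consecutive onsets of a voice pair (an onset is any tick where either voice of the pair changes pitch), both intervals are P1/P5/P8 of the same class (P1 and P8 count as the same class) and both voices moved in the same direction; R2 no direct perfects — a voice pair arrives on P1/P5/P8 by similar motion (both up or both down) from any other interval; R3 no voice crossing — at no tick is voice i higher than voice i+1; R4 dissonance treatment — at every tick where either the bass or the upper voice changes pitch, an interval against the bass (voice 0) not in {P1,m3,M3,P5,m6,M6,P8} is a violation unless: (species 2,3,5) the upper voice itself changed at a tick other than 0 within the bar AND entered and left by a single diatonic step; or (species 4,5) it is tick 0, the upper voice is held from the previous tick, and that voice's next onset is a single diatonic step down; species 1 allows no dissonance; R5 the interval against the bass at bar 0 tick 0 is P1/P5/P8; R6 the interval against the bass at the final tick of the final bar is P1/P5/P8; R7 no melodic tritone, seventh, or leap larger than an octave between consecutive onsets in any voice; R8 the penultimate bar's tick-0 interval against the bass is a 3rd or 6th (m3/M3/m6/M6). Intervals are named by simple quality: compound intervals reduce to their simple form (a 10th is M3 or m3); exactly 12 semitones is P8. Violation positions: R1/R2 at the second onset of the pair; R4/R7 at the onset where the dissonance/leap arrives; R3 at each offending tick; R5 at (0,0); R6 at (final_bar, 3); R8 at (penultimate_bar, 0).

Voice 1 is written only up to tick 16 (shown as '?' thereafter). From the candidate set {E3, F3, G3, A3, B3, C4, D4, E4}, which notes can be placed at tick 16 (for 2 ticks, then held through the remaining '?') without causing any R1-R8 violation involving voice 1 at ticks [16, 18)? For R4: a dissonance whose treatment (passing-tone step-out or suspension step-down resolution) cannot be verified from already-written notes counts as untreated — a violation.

{B3, C4, E3, G3}

E3: legal
F3: violates R4,R7
G3: legal
A3: violates R4
B3: legal
C4: legal
D4: violates R4
E4: violates R2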